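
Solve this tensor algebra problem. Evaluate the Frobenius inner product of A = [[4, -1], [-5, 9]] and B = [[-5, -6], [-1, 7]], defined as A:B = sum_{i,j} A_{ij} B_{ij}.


A:B = sum over all i,j of A_{ij} * B_{ij}.
Row 1: 4*-5=-20, -1*-6=6 => row sum = -14
Row 2: -5*-1=5, 9*7=63 => row sum = 68
Total = -14 + 68 = 54

54


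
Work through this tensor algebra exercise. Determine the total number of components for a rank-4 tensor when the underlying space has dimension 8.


The number of components of a rank-r tensor in d dimensions is d^r.
Here d = 8 and r = 4.
8^4 = 4096

4096


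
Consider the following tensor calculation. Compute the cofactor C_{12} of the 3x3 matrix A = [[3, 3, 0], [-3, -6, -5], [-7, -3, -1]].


To find cofactor C_{12}, delete row 1 and column 2.
The resulting 2x2 submatrix is: [[-3, -5], [-7, -1]]
Minor M_{12} = -3*-1 - -5*-7
  = 3 - 35 = -32
Sign = (-1)^(1+2) = (-1)^3 = -1
Cofactor C_{12} = -1 * -32 = 32

32


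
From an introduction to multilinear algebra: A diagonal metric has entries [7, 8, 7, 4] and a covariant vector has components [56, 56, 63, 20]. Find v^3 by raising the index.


To raise an index with a diagonal metric: v^i = v_i / g_{ii}.
For index 3: v_3 = 63, g_{33} = 7
v^3 = 63 / 7 = 9

9


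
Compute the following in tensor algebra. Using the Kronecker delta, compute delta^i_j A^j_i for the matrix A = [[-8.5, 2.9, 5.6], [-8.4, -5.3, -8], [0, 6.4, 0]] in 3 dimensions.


The contraction (trace) of a rank-2 tensor is the sum of its diagonal elements.
Diagonal entries: A[1,1] = -8.5, A[2,2] = -5.3, A[3,3] = 0
Tr(A) = -8.5 + -5.3 + 0 = -13.8

-13.8


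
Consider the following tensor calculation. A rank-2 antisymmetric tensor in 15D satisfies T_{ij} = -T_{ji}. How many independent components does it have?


An antisymmetric rank-2 tensor satisfies A_{ij} = -A_{ji}, so diagonal entries are zero.
The independent components are the upper-triangular entries: C(n, 2) = n(n-1)/2.
n = 15
C(15, 2) = 15 * 14 / 2 = 210 / 2 = 105

105


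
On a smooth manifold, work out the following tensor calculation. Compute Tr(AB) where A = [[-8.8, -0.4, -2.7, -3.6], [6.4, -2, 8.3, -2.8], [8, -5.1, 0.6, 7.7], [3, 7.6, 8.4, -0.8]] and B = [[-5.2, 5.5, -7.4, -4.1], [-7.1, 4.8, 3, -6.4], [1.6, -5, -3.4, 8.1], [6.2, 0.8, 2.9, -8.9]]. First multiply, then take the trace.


Tr(AB) = sum_i (AB)_{ii} where (AB)_{ii} = sum_k A_{ik} B_{ki}.
(AB)_{11} = -8.8*-5.2 + -0.4*-7.1 + -2.7*1.6 + -3.6*6.2 = 21.96
(AB)_{22} = 6.4*5.5 + -2*4.8 + 8.3*-5 + -2.8*0.8 = -18.14
(AB)_{33} = 8*-7.4 + -5.1*3 + 0.6*-3.4 + 7.7*2.9 = -54.21
(AB)_{44} = 3*-4.1 + 7.6*-6.4 + 8.4*8.1 + -0.8*-8.9 = 14.22
Tr(AB) = 21.96 + -18.14 + -54.21 + 14.22 = -36.17

-36.17


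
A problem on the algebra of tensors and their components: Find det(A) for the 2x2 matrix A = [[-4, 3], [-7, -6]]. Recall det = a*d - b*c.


For a 2x2 matrix [[a, b], [c, d]], det = a*d - b*c.
a = -4, b = 3, c = -7, d = -6
a*d = -4 * -6 = 24
b*c = 3 * -7 = -21
det = 24 - -21 = 45

45


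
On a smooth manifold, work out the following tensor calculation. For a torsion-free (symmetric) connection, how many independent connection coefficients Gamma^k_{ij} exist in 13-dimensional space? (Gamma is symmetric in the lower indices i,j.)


Christoffel symbols Gamma^k_{ij} are symmetric in i,j, so there are d * d(d+1)/2 independent symbols.
d = 13
d(d+1)/2 = 13 * 14 / 2 = 91
Total = 13 * 91 = 1183

1183


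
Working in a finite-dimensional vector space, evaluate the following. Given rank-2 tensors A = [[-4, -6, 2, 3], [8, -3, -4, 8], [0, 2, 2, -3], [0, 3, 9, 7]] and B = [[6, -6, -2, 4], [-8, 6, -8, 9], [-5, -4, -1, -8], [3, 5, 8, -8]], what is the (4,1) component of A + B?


Tensor addition is component-wise: (A + B)_{ij} = A_{ij} + B_{ij}.
A_{41} = 0
B_{41} = 3
(A + B)_{41} = 0 + 3 = 3

3


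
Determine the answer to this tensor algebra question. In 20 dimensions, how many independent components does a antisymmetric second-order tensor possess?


A antisymmetric rank-2 tensor in d dimensions has d(d-1)/2 independent components.
d = 20
d(d-1)/2 = 20 * 19 / 2 = 380 / 2 = 190

190


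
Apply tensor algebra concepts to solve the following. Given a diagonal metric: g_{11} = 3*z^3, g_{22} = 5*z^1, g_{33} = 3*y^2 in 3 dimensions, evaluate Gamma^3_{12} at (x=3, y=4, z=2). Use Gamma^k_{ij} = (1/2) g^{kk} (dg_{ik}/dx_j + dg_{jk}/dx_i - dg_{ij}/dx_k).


For a diagonal metric, Gamma^k_{ij} = (1/2) g^{kk} (dg_{ik}/dx_j + dg_{jk}/dx_i - dg_{ij}/dx_k).
The metric is diagonal, so g_{ab} = 0 for a != b.
At the given point: g_{11} = 24, g_{22} = 10, g_{33} = 48
g^{33} = 1/48
dg_{13}/dx_2 = 0 (off-diagonal)
dg_{23}/dx_1 = 0 (off-diagonal)
dg_{12}/dx_3 = 0 (off-diagonal)
Numerator = 0 + 0 - 0 = 0
Gamma^3_{12} = 0 / (2 * 48) = 0

0


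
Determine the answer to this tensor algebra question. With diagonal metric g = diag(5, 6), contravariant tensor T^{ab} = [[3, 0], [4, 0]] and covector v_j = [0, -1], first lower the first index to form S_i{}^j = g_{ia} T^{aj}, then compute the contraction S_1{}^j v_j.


Step 1: lower the first index. For a diagonal metric, g_{ia} T^{aj} = g_{ii} T^{ij} (no sum on i).
g_{11} = 5
S_1{}^1 = 5 * T^{11} = 5 * 3 = 15
S_1{}^2 = 5 * T^{12} = 5 * 0 = 0
Step 2: contract S_1{}^j with v_j.
S_1{}^1 * v_1 = 15 * 0 = 0
S_1{}^2 * v_2 = 0 * -1 = 0
Result = 0 + 0 = 0

0


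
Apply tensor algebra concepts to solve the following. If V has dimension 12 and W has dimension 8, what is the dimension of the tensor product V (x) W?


The dimension of a tensor product is the product of dimensions.
dim(V) = 12, dim(W) = 8
dim(V (x) W) = 12 * 8 = 96

96


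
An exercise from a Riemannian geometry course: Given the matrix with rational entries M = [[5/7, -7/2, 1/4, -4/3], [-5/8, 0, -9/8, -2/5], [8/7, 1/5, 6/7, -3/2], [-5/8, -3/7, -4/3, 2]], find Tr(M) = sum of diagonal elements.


The trace is the sum of diagonal entries.
Diagonal: M[1,1] = 5/7, M[2,2] = 0, M[3,3] = 6/7, M[4,4] = 2
Tr(M) = 5/7 + 0 + 6/7 + 2
Computing step by step:
After adding M[1,1]: 5/7
After adding M[2,2]: 5/7
After adding M[3,3]: 11/7
After adding M[4,4]: 25/7
Tr(M) = 25/7

25/7


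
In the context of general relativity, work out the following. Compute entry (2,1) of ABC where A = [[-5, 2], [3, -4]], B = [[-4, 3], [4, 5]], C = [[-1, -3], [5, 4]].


(ABC)_{21} = sum_m (AB)_{2m} C_{m1}. First compute row 2 of AB.
(AB)_{21} = 3*-4 + -4*4 = -28
(AB)_{22} = 3*3 + -4*5 = -11
Now contract with column 1 of C:
(AB)_{21} * C_{11} = -28 * -1 = 28
(AB)_{22} * C_{21} = -11 * 5 = -55
(ABC)_{21} = 28 + -55 = -27

-27


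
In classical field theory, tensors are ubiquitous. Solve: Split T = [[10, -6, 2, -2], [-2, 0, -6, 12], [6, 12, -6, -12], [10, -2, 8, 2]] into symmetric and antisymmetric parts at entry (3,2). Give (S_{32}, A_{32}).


T_{32} = 12
T_{23} = -6
S_{32} = (12 + -6)/2 = 6/2 = 3
A_{32} = (12 - -6)/2 = 18/2 = 9
Check: S + A = 3 + 9 = 12 = T_{32}.

(3, 9)


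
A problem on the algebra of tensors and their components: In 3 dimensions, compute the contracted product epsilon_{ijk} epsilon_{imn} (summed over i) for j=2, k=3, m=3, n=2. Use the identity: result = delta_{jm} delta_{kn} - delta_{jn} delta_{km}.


Using the identity: epsilon_{ijk} epsilon_{imn} = delta_{jm} delta_{kn} - delta_{jn} delta_{km}.
delta_{23} = 0
delta_{32} = 0
delta_{22} = 1
delta_{33} = 1
Result = 0 * 0 - 1 * 1 = 0 - 1 = -1

-1


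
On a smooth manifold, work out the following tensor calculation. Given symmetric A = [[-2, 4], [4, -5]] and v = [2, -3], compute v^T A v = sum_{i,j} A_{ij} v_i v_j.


First compute Av:
(Av)_1 = -2*2 + 4*-3 = -16
(Av)_2 = 4*2 + -5*-3 = 23
Av = [-16, 23]
Then v^T (Av) = 2*-16 + -3*23
= -32 + -69 = -101

-101


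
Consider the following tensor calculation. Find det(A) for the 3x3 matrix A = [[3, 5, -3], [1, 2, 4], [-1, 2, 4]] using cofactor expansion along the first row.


Expanding along the first row, det(A) = a11*M_11 - a12*M_12 + a13*M_13, where M_1j is the (1,j) minor.
Minor M_11 = 2*4 - 4*2 = 0
Minor M_12 = 1*4 - 4*-1 = 8
Minor M_13 = 1*2 - 2*-1 = 4
det = 3*(0) - 5*(8) + -3*(4)
    = 0 - 40 + -12
    = -52

-52


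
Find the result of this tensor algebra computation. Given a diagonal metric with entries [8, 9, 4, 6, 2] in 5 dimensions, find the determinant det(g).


For a diagonal metric, the determinant is the product of diagonal entries.
Diagonal entries: 8, 9, 4, 6, 2
det(g) = 8 * 9 * 4 * 6 * 2 = 3456

3456


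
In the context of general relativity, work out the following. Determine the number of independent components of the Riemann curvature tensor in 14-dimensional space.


The Riemann tensor in d dimensions has d^2(d^2 - 1)/12 independent components.
d = 14, so d^2 = 196
d^2 - 1 = 195
d^2(d^2 - 1) = 196 * 195 = 38220
Divide by 12: 38220 / 12 = 3185

3185


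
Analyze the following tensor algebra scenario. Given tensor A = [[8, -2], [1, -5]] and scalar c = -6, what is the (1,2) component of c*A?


Scalar multiplication: (cA)_{ij} = c * A_{ij}.
c = -6
A_{12} = -2
(cA)_{12} = -6 * -2 = 12

12


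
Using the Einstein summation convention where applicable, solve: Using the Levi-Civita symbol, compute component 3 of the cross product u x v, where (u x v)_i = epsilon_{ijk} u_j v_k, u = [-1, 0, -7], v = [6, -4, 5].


(u x v)_3 = sum_{j,k} epsilon_{3jk} u_j v_k. Only permutations of (1,2,3) contribute; the two non-zero terms are:
eps_{312} u_1 v_2 = 1 * -1 * -4 = 4
eps_{321} u_2 v_1 = -1 * 0 * 6 = 0
(u x v)_3 = 4

4


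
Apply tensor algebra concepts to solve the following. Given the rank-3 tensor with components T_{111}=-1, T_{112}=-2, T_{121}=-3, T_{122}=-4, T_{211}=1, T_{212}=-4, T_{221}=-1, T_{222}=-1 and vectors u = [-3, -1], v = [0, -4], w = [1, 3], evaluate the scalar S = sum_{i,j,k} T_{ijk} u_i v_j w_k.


S = sum over i,j,k of T_{ijk} u_i v_j w_k. Expanding all 8 terms:
T_{111}*u_1*v_1*w_1 = -1*-3*0*1 = 0  (running total: 0)
T_{112}*u_1*v_1*w_2 = -2*-3*0*3 = 0  (running total: 0)
T_{121}*u_1*v_2*w_1 = -3*-3*-4*1 = -36  (running total: -36)
T_{122}*u_1*v_2*w_2 = -4*-3*-4*3 = -144  (running total: -180)
T_{211}*u_2*v_1*w_1 = 1*-1*0*1 = 0  (running total: -180)
T_{212}*u_2*v_1*w_2 = -4*-1*0*3 = 0  (running total: -180)
T_{221}*u_2*v_2*w_1 = -1*-1*-4*1 = -4  (running total: -184)
T_{222}*u_2*v_2*w_2 = -1*-1*-4*3 = -12  (running total: -196)
S = -196

-196


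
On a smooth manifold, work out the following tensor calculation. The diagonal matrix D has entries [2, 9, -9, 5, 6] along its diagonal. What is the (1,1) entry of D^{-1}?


For a diagonal matrix, the inverse has entries (D^{-1})_{ii} = 1/d_{ii}.
The diagonal entries are: d_{11} = 2, d_{22} = 9, d_{33} = -9, d_{44} = 5, d_{55} = 6
We need (D^{-1})_{11} = 1/d_{11} = 1/2 = 1/2

1/2


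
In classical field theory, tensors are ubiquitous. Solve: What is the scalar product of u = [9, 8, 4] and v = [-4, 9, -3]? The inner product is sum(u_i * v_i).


The inner product u . v = sum of u_i * v_i.
Term-by-term: 9 * -4, 8 * 9, 4 * -3
Products: -36, 72, -12
Sum = -36 + 72 + -12 = 24

24


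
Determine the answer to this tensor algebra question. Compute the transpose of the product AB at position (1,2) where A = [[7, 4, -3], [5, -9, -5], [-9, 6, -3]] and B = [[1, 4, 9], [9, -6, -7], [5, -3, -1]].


(AB)^T_{ij} = (AB)_{ji} = sum_k A_{jk} B_{ki}.
For i=1, j=2 we need (AB)_{21}:
A_{21} * B_{11} = 5 * 1 = 5
A_{22} * B_{21} = -9 * 9 = -81
A_{23} * B_{31} = -5 * 5 = -25
Sum = 5 + -81 + -25 = -101

-101


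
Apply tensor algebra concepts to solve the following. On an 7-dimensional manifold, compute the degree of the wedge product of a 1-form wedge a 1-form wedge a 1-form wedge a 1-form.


The degree of a wedge product is the sum of the degrees of the individual forms.
Degrees: 1, 1, 1, 1
Total degree = 1 + 1 + 1 + 1 = 4

4


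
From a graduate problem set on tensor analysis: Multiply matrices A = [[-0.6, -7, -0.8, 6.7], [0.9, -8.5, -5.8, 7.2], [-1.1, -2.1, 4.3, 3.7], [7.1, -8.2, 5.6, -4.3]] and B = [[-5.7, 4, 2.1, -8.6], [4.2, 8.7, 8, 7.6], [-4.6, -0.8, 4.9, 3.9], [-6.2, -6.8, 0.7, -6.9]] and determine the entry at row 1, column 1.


(AB)_{ij} = sum_k A_{ik} B_{kj}.
For i=1, j=1:
A_{11} * B_{11} = -0.6 * -5.7 = 3.42
A_{12} * B_{21} = -7 * 4.2 = -29.4
A_{13} * B_{31} = -0.8 * -4.6 = 3.68
A_{14} * B_{41} = 6.7 * -6.2 = -41.54
Sum = 3.42 + -29.4 + 3.68 + -41.54 = -63.84

-63.84


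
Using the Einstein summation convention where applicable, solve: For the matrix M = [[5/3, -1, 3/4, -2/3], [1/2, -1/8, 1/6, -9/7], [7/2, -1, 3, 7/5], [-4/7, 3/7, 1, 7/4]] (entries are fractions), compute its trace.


The trace is the sum of diagonal entries.
Diagonal: M[1,1] = 5/3, M[2,2] = -1/8, M[3,3] = 3, M[4,4] = 7/4
Tr(M) = 5/3 + -1/8 + 3 + 7/4
Computing step by step:
After adding M[1,1]: 5/3
After adding M[2,2]: 37/24
After adding M[3,3]: 109/24
After adding M[4,4]: 151/24
Tr(M) = 151/24

151/24


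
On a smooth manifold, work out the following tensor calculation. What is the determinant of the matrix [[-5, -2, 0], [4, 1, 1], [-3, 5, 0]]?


Expanding along the first row, det(A) = a11*M_11 - a12*M_12 + a13*M_13, where M_1j is the (1,j) minor.
Minor M_11 = 1*0 - 1*5 = -5
Minor M_12 = 4*0 - 1*-3 = 3
Minor M_13 = 4*5 - 1*-3 = 23
det = -5*(-5) - -2*(3) + 0*(23)
    = 25 - -6 + 0
    = 31

31


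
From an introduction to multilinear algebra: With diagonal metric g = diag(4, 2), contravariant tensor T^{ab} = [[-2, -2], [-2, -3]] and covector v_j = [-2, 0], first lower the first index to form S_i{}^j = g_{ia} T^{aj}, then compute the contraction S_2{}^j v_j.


Step 1: lower the first index. For a diagonal metric, g_{ia} T^{aj} = g_{ii} T^{ij} (no sum on i).
g_{22} = 2
S_2{}^1 = 2 * T^{21} = 2 * -2 = -4
S_2{}^2 = 2 * T^{22} = 2 * -3 = -6
Step 2: contract S_2{}^j with v_j.
S_2{}^1 * v_1 = -4 * -2 = 8
S_2{}^2 * v_2 = -6 * 0 = 0
Result = 8 + 0 = 8

8


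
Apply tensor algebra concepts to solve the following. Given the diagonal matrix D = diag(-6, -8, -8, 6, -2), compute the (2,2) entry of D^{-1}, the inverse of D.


For a diagonal matrix, the inverse has entries (D^{-1})_{ii} = 1/d_{ii}.
The diagonal entries are: d_{11} = -6, d_{22} = -8, d_{33} = -8, d_{44} = 6, d_{55} = -2
We need (D^{-1})_{22} = 1/d_{22} = 1/-8 = -1/8

-1/8


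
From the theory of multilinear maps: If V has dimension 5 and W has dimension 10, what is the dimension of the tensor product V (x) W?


The dimension of a tensor product is the product of dimensions.
dim(V) = 5, dim(W) = 10
dim(V (x) W) = 5 * 10 = 50

50


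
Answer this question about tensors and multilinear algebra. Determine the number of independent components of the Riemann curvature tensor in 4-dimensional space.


The Riemann tensor in d dimensions has d^2(d^2 - 1)/12 independent components.
d = 4, so d^2 = 16
d^2 - 1 = 15
d^2(d^2 - 1) = 16 * 15 = 240
Divide by 12: 240 / 12 = 20

20


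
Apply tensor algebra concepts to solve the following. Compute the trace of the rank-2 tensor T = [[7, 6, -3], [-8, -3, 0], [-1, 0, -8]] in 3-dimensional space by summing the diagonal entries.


The contraction (trace) of a rank-2 tensor is the sum of its diagonal elements.
Diagonal entries: A[1,1] = 7, A[2,2] = -3, A[3,3] = -8
Tr(A) = 7 + -3 + -8 = -4

-4


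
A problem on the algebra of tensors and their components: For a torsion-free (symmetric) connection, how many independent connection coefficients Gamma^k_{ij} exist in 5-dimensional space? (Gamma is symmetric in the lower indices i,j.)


Christoffel symbols Gamma^k_{ij} are symmetric in i,j, so there are d * d(d+1)/2 independent symbols.
d = 5
d(d+1)/2 = 5 * 6 / 2 = 15
Total = 5 * 15 = 75

75


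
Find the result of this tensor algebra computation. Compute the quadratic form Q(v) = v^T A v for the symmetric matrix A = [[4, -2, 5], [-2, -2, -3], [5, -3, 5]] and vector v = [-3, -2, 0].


First compute Av:
(Av)_1 = 4*-3 + -2*-2 + 5*0 = -8
(Av)_2 = -2*-3 + -2*-2 + -3*0 = 10
(Av)_3 = 5*-3 + -3*-2 + 5*0 = -9
Av = [-8, 10, -9]
Then v^T (Av) = -3*-8 + -2*10 + 0*-9
= 24 + -20 + 0 = 4

4


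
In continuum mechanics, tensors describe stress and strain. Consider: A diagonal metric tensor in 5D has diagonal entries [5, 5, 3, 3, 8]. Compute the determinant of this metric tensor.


For a diagonal metric, the determinant is the product of diagonal entries.
Diagonal entries: 5, 5, 3, 3, 8
det(g) = 5 * 5 * 3 * 3 * 8 = 1800

1800


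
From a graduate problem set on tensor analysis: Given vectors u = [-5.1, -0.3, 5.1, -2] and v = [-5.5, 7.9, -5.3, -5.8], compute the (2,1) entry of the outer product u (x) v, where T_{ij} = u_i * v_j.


The outer product entry T_{ij} = u_i * v_j.
We need i=2, j=1.
u_2 = -0.3, v_1 = -5.5
T_{2,1} = -0.3 * -5.5 = 1.65

1.65


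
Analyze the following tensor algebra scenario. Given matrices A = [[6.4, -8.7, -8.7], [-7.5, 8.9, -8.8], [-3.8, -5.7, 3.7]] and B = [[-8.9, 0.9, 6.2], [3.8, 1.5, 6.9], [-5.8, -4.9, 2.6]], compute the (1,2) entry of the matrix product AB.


(AB)_{ij} = sum_k A_{ik} B_{kj}.
For i=1, j=2:
A_{11} * B_{12} = 6.4 * 0.9 = 5.76
A_{12} * B_{22} = -8.7 * 1.5 = -13.05
A_{13} * B_{32} = -8.7 * -4.9 = 42.63
Sum = 5.76 + -13.05 + 42.63 = 35.34

35.34


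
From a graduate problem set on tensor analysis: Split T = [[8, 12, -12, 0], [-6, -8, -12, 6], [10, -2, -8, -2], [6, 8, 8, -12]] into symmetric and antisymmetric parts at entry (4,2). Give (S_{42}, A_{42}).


T_{42} = 8
T_{24} = 6
S_{42} = (8 + 6)/2 = 14/2 = 7
A_{42} = (8 - 6)/2 = 2/2 = 1
Check: S + A = 7 + 1 = 8 = T_{42}.

(7, 1)


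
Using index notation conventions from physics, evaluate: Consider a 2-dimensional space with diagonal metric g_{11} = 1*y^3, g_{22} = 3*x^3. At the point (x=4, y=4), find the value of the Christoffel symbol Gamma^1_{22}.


For a diagonal metric, Gamma^k_{ij} = (1/2) g^{kk} (dg_{ik}/dx_j + dg_{jk}/dx_i - dg_{ij}/dx_k).
The metric is diagonal, so g_{ab} = 0 for a != b.
At the given point: g_{11} = 64, g_{22} = 192
g^{11} = 1/64
dg_{21}/dx_2 = 0 (off-diagonal)
dg_{21}/dx_2 = 0 (off-diagonal)
dg_{22}/dx_1 = dg_{22}/dx_1 = 144
Numerator = 0 + 0 - 144 = -144
Gamma^1_{22} = -144 / (2 * 64) = -9/8

-9/8


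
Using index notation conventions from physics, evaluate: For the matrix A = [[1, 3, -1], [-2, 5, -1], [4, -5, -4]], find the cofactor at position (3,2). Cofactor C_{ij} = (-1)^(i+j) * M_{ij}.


To find cofactor C_{32}, delete row 3 and column 2.
The resulting 2x2 submatrix is: [[1, -1], [-2, -1]]
Minor M_{32} = 1*-1 - -1*-2
  = -1 - 2 = -3
Sign = (-1)^(3+2) = (-1)^5 = -1
Cofactor C_{32} = -1 * -3 = 3

3


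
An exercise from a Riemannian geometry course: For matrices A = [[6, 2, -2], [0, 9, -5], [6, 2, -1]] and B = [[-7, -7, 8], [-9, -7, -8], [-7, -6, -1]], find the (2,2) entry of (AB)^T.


(AB)^T_{ij} = (AB)_{ji} = sum_k A_{jk} B_{ki}.
For i=2, j=2 we need (AB)_{22}:
A_{21} * B_{12} = 0 * -7 = 0
A_{22} * B_{22} = 9 * -7 = -63
A_{23} * B_{32} = -5 * -6 = 30
Sum = 0 + -63 + 30 = -33

-33


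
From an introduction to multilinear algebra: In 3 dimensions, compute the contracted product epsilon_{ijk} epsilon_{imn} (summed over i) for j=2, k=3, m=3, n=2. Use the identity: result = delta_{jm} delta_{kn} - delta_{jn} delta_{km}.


Using the identity: epsilon_{ijk} epsilon_{imn} = delta_{jm} delta_{kn} - delta_{jn} delta_{km}.
delta_{23} = 0
delta_{32} = 0
delta_{22} = 1
delta_{33} = 1
Result = 0 * 0 - 1 * 1 = 0 - 1 = -1

-1


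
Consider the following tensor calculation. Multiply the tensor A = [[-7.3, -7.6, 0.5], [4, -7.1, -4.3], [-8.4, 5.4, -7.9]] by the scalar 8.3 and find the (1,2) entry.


Scalar multiplication: (cA)_{ij} = c * A_{ij}.
c = 8.3
A_{12} = -7.6
(cA)_{12} = 8.3 * -7.6 = -63.08

-63.08


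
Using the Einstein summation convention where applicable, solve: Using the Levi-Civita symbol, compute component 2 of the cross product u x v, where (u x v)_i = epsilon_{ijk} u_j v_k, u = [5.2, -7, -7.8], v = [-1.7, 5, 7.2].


(u x v)_2 = sum_{j,k} epsilon_{2jk} u_j v_k. Only permutations of (1,2,3) contribute; the two non-zero terms are:
eps_{213} u_1 v_3 = -1 * 5.2 * 7.2 = -37.44
eps_{231} u_3 v_1 = 1 * -7.8 * -1.7 = 13.26
(u x v)_2 = -24.18

-24.18


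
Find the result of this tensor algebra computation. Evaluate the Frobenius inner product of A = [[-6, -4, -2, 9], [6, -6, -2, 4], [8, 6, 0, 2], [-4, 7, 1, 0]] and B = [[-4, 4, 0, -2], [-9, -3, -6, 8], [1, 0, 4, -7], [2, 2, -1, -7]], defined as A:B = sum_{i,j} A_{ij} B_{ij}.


A:B = sum over all i,j of A_{ij} * B_{ij}.
Row 1: -6*-4=24, -4*4=-16, -2*0=0, 9*-2=-18 => row sum = -10
Row 2: 6*-9=-54, -6*-3=18, -2*-6=12, 4*8=32 => row sum = 8
Row 3: 8*1=8, 6*0=0, 0*4=0, 2*-7=-14 => row sum = -6
Row 4: -4*2=-8, 7*2=14, 1*-1=-1, 0*-7=0 => row sum = 5
Total = -10 + 8 + -6 + 5 = -3

-3


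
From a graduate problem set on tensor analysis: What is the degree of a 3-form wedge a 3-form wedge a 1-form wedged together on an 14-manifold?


The degree of a wedge product is the sum of the degrees of the individual forms.
Degrees: 3, 3, 1
Total degree = 3 + 3 + 1 = 7

7


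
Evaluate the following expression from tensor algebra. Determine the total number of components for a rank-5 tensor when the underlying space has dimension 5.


The number of components of a rank-r tensor in d dimensions is d^r.
Here d = 5 and r = 5.
5^5 = 3125

3125


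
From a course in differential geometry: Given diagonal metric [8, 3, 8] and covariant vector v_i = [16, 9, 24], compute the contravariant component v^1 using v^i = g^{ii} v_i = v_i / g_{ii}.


To raise an index with a diagonal metric: v^i = v_i / g_{ii}.
For index 1: v_1 = 16, g_{11} = 8
v^1 = 16 / 8 = 2

2


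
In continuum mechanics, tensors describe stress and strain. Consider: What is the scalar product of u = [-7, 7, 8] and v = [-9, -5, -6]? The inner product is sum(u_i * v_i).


The inner product u . v = sum of u_i * v_i.
Term-by-term: -7 * -9, 7 * -5, 8 * -6
Products: 63, -35, -48
Sum = 63 + -35 + -48 = -20

-20


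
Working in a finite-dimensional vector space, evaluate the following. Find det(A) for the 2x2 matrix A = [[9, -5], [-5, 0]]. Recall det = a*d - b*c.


For a 2x2 matrix [[a, b], [c, d]], det = a*d - b*c.
a = 9, b = -5, c = -5, d = 0
a*d = 9 * 0 = 0
b*c = -5 * -5 = 25
det = 0 - 25 = -25

-25


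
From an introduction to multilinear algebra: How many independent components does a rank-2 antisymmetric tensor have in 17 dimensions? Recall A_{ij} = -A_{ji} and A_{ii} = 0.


An antisymmetric rank-2 tensor satisfies A_{ij} = -A_{ji}, so diagonal entries are zero.
The independent components are the upper-triangular entries: C(n, 2) = n(n-1)/2.
n = 17
C(17, 2) = 17 * 16 / 2 = 272 / 2 = 136

136


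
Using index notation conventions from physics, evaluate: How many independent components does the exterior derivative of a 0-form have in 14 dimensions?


The exterior derivative of a p-form is a (p+1)-form.
Its number of independent components is C(n, p+1).
n = 14, p+1 = 1
C(14, 1) = 14

14


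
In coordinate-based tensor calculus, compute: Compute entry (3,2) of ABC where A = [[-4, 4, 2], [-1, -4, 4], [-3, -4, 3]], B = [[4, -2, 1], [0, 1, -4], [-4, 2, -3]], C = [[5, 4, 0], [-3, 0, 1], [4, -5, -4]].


(ABC)_{32} = sum_m (AB)_{3m} C_{m2}. First compute row 3 of AB.
(AB)_{31} = -3*4 + -4*0 + 3*-4 = -24
(AB)_{32} = -3*-2 + -4*1 + 3*2 = 8
(AB)_{33} = -3*1 + -4*-4 + 3*-3 = 4
Now contract with column 2 of C:
(AB)_{31} * C_{12} = -24 * 4 = -96
(AB)_{32} * C_{22} = 8 * 0 = 0
(AB)_{33} * C_{32} = 4 * -5 = -20
(ABC)_{32} = -96 + 0 + -20 = -116

-116


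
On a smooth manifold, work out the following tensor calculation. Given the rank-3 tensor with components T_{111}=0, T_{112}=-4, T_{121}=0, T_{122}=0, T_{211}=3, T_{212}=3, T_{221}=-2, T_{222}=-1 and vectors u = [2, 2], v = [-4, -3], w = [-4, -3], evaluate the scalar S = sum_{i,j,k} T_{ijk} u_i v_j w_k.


S = sum over i,j,k of T_{ijk} u_i v_j w_k. Expanding all 8 terms:
T_{111}*u_1*v_1*w_1 = 0*2*-4*-4 = 0  (running total: 0)
T_{112}*u_1*v_1*w_2 = -4*2*-4*-3 = -96  (running total: -96)
T_{121}*u_1*v_2*w_1 = 0*2*-3*-4 = 0  (running total: -96)
T_{122}*u_1*v_2*w_2 = 0*2*-3*-3 = 0  (running total: -96)
T_{211}*u_2*v_1*w_1 = 3*2*-4*-4 = 96  (running total: 0)
T_{212}*u_2*v_1*w_2 = 3*2*-4*-3 = 72  (running total: 72)
T_{221}*u_2*v_2*w_1 = -2*2*-3*-4 = -48  (running total: 24)
T_{222}*u_2*v_2*w_2 = -1*2*-3*-3 = -18  (running total: 6)
S = 6

6


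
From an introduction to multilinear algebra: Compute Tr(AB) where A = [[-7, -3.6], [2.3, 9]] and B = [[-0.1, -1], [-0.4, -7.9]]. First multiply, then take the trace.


Tr(AB) = sum_i (AB)_{ii} where (AB)_{ii} = sum_k A_{ik} B_{ki}.
(AB)_{11} = -7*-0.1 + -3.6*-0.4 = 2.14
(AB)_{22} = 2.3*-1 + 9*-7.9 = -73.4
Tr(AB) = 2.14 + -73.4 = -71.26

-71.26


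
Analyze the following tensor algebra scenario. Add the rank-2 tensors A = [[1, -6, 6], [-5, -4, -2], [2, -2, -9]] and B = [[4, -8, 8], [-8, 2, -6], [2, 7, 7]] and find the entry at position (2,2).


Tensor addition is component-wise: (A + B)_{ij} = A_{ij} + B_{ij}.
A_{22} = -4
B_{22} = 2
(A + B)_{22} = -4 + 2 = -2

-2


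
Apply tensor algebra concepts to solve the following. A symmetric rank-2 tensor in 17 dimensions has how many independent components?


A symmetric rank-2 tensor in d dimensions has d(d+1)/2 independent components.
d = 17
d(d+1)/2 = 17 * 18 / 2 = 306 / 2 = 153

153


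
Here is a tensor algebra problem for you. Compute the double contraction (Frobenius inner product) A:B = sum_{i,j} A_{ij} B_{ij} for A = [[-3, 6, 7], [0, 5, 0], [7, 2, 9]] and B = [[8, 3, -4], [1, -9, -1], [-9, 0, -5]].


A:B = sum over all i,j of A_{ij} * B_{ij}.
Row 1: -3*8=-24, 6*3=18, 7*-4=-28 => row sum = -34
Row 2: 0*1=0, 5*-9=-45, 0*-1=0 => row sum = -45
Row 3: 7*-9=-63, 2*0=0, 9*-5=-45 => row sum = -108
Total = -34 + -45 + -108 = -187

-187


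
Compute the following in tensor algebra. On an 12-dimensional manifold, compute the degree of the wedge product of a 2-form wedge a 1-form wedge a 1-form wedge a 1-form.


The degree of a wedge product is the sum of the degrees of the individual forms.
Degrees: 2, 1, 1, 1
Total degree = 2 + 1 + 1 + 1 = 5

5


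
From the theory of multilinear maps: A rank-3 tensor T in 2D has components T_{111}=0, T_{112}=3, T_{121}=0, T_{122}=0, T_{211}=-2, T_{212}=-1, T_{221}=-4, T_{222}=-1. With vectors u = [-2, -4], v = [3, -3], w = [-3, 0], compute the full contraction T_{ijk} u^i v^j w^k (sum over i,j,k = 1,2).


S = sum over i,j,k of T_{ijk} u_i v_j w_k. Expanding all 8 terms:
T_{111}*u_1*v_1*w_1 = 0*-2*3*-3 = 0  (running total: 0)
T_{112}*u_1*v_1*w_2 = 3*-2*3*0 = 0  (running total: 0)
T_{121}*u_1*v_2*w_1 = 0*-2*-3*-3 = 0  (running total: 0)
T_{122}*u_1*v_2*w_2 = 0*-2*-3*0 = 0  (running total: 0)
T_{211}*u_2*v_1*w_1 = -2*-4*3*-3 = -72  (running total: -72)
T_{212}*u_2*v_1*w_2 = -1*-4*3*0 = 0  (running total: -72)
T_{221}*u_2*v_2*w_1 = -4*-4*-3*-3 = 144  (running total: 72)
T_{222}*u_2*v_2*w_2 = -1*-4*-3*0 = 0  (running total: 72)
S = 72

72


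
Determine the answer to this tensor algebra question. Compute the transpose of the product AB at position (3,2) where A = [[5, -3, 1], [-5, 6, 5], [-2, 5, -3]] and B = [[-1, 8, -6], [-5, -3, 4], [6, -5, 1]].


(AB)^T_{ij} = (AB)_{ji} = sum_k A_{jk} B_{ki}.
For i=3, j=2 we need (AB)_{23}:
A_{21} * B_{13} = -5 * -6 = 30
A_{22} * B_{23} = 6 * 4 = 24
A_{23} * B_{33} = 5 * 1 = 5
Sum = 30 + 24 + 5 = 59

59


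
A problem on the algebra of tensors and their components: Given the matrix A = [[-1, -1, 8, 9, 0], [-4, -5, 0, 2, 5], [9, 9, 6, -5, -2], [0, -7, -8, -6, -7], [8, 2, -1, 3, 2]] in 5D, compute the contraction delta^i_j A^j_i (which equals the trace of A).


The contraction (trace) of a rank-2 tensor is the sum of its diagonal elements.
Diagonal entries: A[1,1] = -1, A[2,2] = -5, A[3,3] = 6, A[4,4] = -6, A[5,5] = 2
Tr(A) = -1 + -5 + 6 + -6 + 2 = -4

-4


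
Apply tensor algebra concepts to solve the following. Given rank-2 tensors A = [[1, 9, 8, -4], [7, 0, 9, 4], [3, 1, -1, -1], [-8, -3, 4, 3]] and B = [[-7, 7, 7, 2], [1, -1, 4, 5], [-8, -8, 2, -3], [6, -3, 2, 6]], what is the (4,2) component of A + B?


Tensor addition is component-wise: (A + B)_{ij} = A_{ij} + B_{ij}.
A_{42} = -3
B_{42} = -3
(A + B)_{42} = -3 + -3 = -6

-6


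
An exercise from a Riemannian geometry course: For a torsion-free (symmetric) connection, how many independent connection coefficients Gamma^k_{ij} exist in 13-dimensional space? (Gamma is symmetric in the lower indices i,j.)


Christoffel symbols Gamma^k_{ij} are symmetric in i,j, so there are d * d(d+1)/2 independent symbols.
d = 13
d(d+1)/2 = 13 * 14 / 2 = 91
Total = 13 * 91 = 1183

1183


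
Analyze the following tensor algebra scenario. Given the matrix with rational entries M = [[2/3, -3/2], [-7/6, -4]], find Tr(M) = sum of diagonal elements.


The trace is the sum of diagonal entries.
Diagonal: M[1,1] = 2/3, M[2,2] = -4
Tr(M) = 2/3 + -4
Computing step by step:
After adding M[1,1]: 2/3
After adding M[2,2]: -10/3
Tr(M) = -10/3

-10/3


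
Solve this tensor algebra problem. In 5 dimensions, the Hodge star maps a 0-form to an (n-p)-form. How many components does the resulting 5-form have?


The Hodge dual of a p-form on an n-dimensional manifold is an (n-p)-form.
n = 5, p = 0, so dual degree = 5 - 0 = 5
The number of components is C(n, n-p) = C(5, 5) = 1

1


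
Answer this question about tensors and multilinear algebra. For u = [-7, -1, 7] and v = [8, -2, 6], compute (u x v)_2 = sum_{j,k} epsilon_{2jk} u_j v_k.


(u x v)_2 = sum_{j,k} epsilon_{2jk} u_j v_k. Only permutations of (1,2,3) contribute; the two non-zero terms are:
eps_{213} u_1 v_3 = -1 * -7 * 6 = 42
eps_{231} u_3 v_1 = 1 * 7 * 8 = 56
(u x v)_2 = 98

98


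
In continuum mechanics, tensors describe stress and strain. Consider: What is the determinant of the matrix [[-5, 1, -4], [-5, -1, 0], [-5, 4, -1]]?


Expanding along the first row, det(A) = a11*M_11 - a12*M_12 + a13*M_13, where M_1j is the (1,j) minor.
Minor M_11 = -1*-1 - 0*4 = 1
Minor M_12 = -5*-1 - 0*-5 = 5
Minor M_13 = -5*4 - -1*-5 = -25
det = -5*(1) - 1*(5) + -4*(-25)
    = -5 - 5 + 100
    = 90

90


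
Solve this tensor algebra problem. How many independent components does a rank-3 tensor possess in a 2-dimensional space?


The number of components of a rank-r tensor in d dimensions is d^r.
Here d = 2 and r = 3.
2^3 = 8

8


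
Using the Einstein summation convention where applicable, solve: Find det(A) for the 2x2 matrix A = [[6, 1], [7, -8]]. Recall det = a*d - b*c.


For a 2x2 matrix [[a, b], [c, d]], det = a*d - b*c.
a = 6, b = 1, c = 7, d = -8
a*d = 6 * -8 = -48
b*c = 1 * 7 = 7
det = -48 - 7 = -55

-55


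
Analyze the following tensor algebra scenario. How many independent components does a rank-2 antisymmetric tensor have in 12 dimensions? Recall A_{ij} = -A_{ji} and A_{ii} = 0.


An antisymmetric rank-2 tensor satisfies A_{ij} = -A_{ji}, so diagonal entries are zero.
The independent components are the upper-triangular entries: C(n, 2) = n(n-1)/2.
n = 12
C(12, 2) = 12 * 11 / 2 = 132 / 2 = 66

66


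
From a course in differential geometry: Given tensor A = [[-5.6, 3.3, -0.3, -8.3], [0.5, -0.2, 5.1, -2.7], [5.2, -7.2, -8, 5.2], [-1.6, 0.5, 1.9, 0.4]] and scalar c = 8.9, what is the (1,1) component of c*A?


Scalar multiplication: (cA)_{ij} = c * A_{ij}.
c = 8.9
A_{11} = -5.6
(cA)_{11} = 8.9 * -5.6 = -49.84

-49.84


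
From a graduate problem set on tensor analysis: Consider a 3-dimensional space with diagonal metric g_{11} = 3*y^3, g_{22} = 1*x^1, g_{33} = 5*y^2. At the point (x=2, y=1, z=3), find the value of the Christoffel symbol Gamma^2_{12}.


For a diagonal metric, Gamma^k_{ij} = (1/2) g^{kk} (dg_{ik}/dx_j + dg_{jk}/dx_i - dg_{ij}/dx_k).
The metric is diagonal, so g_{ab} = 0 for a != b.
At the given point: g_{11} = 3, g_{22} = 2, g_{33} = 5
g^{22} = 1/2
dg_{12}/dx_2 = 0 (off-diagonal)
dg_{22}/dx_1 = dg_{22}/dx_1 = 1
dg_{12}/dx_2 = 0 (off-diagonal)
Numerator = 0 + 1 - 0 = 1
Gamma^2_{12} = 1 / (2 * 2) = 1/4

1/4


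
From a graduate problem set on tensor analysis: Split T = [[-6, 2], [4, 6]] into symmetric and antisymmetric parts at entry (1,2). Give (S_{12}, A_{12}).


T_{12} = 2
T_{21} = 4
S_{12} = (2 + 4)/2 = 6/2 = 3
A_{12} = (2 - 4)/2 = -2/2 = -1
Check: S + A = 3 + -1 = 2 = T_{12}.

(3, -1)


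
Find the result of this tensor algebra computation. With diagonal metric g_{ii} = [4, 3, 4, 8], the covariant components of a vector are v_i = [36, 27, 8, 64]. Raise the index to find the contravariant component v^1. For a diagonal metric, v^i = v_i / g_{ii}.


To raise an index with a diagonal metric: v^i = v_i / g_{ii}.
For index 1: v_1 = 36, g_{11} = 4
v^1 = 36 / 4 = 9

9


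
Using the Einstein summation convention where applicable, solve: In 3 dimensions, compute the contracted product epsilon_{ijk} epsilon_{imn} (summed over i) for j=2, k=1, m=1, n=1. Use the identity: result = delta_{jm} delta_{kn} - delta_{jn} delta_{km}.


Using the identity: epsilon_{ijk} epsilon_{imn} = delta_{jm} delta_{kn} - delta_{jn} delta_{km}.
delta_{21} = 0
delta_{11} = 1
delta_{21} = 0
delta_{11} = 1
Result = 0 * 1 - 0 * 1 = 0 - 0 = 0

0


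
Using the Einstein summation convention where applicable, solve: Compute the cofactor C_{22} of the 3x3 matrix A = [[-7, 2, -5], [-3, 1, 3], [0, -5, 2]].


To find cofactor C_{22}, delete row 2 and column 2.
The resulting 2x2 submatrix is: [[-7, -5], [0, 2]]
Minor M_{22} = -7*2 - -5*0
  = -14 - 0 = -14
Sign = (-1)^(2+2) = (-1)^4 = 1
Cofactor C_{22} = 1 * -14 = -14

-14


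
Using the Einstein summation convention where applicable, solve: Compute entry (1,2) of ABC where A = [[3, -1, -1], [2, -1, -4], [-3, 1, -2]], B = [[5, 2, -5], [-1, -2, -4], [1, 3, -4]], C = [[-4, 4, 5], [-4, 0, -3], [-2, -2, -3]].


(ABC)_{12} = sum_m (AB)_{1m} C_{m2}. First compute row 1 of AB.
(AB)_{11} = 3*5 + -1*-1 + -1*1 = 15
(AB)_{12} = 3*2 + -1*-2 + -1*3 = 5
(AB)_{13} = 3*-5 + -1*-4 + -1*-4 = -7
Now contract with column 2 of C:
(AB)_{11} * C_{12} = 15 * 4 = 60
(AB)_{12} * C_{22} = 5 * 0 = 0
(AB)_{13} * C_{32} = -7 * -2 = 14
(ABC)_{12} = 60 + 0 + 14 = 74

74


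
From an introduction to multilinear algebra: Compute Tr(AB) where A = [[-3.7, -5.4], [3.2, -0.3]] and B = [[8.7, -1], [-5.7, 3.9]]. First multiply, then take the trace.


Tr(AB) = sum_i (AB)_{ii} where (AB)_{ii} = sum_k A_{ik} B_{ki}.
(AB)_{11} = -3.7*8.7 + -5.4*-5.7 = -1.41
(AB)_{22} = 3.2*-1 + -0.3*3.9 = -4.37
Tr(AB) = -1.41 + -4.37 = -5.78

-5.78


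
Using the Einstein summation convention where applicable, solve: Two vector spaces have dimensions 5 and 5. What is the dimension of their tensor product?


The dimension of a tensor product is the product of dimensions.
dim(V) = 5, dim(W) = 5
dim(V (x) W) = 5 * 5 = 25

25


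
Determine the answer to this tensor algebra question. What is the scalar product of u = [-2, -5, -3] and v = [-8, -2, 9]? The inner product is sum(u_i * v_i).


The inner product u . v = sum of u_i * v_i.
Term-by-term: -2 * -8, -5 * -2, -3 * 9
Products: 16, 10, -27
Sum = 16 + 10 + -27 = -1

-1


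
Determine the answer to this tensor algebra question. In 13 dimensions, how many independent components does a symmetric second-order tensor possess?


A symmetric rank-2 tensor in d dimensions has d(d+1)/2 independent components.
d = 13
d(d+1)/2 = 13 * 14 / 2 = 182 / 2 = 91

91


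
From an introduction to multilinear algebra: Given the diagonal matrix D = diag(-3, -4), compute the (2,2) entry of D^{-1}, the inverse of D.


For a diagonal matrix, the inverse has entries (D^{-1})_{ii} = 1/d_{ii}.
The diagonal entries are: d_{11} = -3, d_{22} = -4
We need (D^{-1})_{22} = 1/d_{22} = 1/-4 = -1/4

-1/4


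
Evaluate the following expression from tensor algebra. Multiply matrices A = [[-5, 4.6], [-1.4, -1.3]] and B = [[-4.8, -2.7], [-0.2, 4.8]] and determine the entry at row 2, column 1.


(AB)_{ij} = sum_k A_{ik} B_{kj}.
For i=2, j=1:
A_{21} * B_{11} = -1.4 * -4.8 = 6.72
A_{22} * B_{21} = -1.3 * -0.2 = 0.26
Sum = 6.72 + 0.26 = 6.98

6.98


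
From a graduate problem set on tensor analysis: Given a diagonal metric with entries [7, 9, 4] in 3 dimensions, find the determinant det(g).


For a diagonal metric, the determinant is the product of diagonal entries.
Diagonal entries: 7, 9, 4
det(g) = 7 * 9 * 4 = 252

252


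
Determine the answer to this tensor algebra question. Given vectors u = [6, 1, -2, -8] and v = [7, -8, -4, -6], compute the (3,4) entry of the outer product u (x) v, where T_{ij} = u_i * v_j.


The outer product entry T_{ij} = u_i * v_j.
We need i=3, j=4.
u_3 = -2, v_4 = -6
T_{3,4} = -2 * -6 = 12

12


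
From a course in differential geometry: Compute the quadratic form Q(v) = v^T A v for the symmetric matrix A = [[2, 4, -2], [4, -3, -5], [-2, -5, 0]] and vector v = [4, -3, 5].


First compute Av:
(Av)_1 = 2*4 + 4*-3 + -2*5 = -14
(Av)_2 = 4*4 + -3*-3 + -5*5 = 0
(Av)_3 = -2*4 + -5*-3 + 0*5 = 7
Av = [-14, 0, 7]
Then v^T (Av) = 4*-14 + -3*0 + 5*7
= -56 + 0 + 35 = -21

-21


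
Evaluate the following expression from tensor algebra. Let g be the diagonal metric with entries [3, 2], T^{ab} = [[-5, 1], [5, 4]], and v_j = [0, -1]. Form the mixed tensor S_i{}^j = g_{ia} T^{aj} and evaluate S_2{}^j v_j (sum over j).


Step 1: lower the first index. For a diagonal metric, g_{ia} T^{aj} = g_{ii} T^{ij} (no sum on i).
g_{22} = 2
S_2{}^1 = 2 * T^{21} = 2 * 5 = 10
S_2{}^2 = 2 * T^{22} = 2 * 4 = 8
Step 2: contract S_2{}^j with v_j.
S_2{}^1 * v_1 = 10 * 0 = 0
S_2{}^2 * v_2 = 8 * -1 = -8
Result = 0 + -8 = -8

-8


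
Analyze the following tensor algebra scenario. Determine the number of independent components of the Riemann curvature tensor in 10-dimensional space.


The Riemann tensor in d dimensions has d^2(d^2 - 1)/12 independent components.
d = 10, so d^2 = 100
d^2 - 1 = 99
d^2(d^2 - 1) = 100 * 99 = 9900
Divide by 12: 9900 / 12 = 825

825


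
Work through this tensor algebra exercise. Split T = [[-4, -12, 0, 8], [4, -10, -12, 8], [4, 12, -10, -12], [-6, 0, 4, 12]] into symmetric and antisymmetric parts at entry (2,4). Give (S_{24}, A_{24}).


T_{24} = 8
T_{42} = 0
S_{24} = (8 + 0)/2 = 8/2 = 4
A_{24} = (8 - 0)/2 = 8/2 = 4
Check: S + A = 4 + 4 = 8 = T_{24}.

(4, 4)


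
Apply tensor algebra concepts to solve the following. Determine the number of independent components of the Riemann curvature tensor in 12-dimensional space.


The Riemann tensor in d dimensions has d^2(d^2 - 1)/12 independent components.
d = 12, so d^2 = 144
d^2 - 1 = 143
d^2(d^2 - 1) = 144 * 143 = 20592
Divide by 12: 20592 / 12 = 1716

1716


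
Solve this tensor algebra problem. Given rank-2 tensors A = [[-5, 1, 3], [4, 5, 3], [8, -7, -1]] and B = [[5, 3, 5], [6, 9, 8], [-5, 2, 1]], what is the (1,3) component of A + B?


Tensor addition is component-wise: (A + B)_{ij} = A_{ij} + B_{ij}.
A_{13} = 3
B_{13} = 5
(A + B)_{13} = 3 + 5 = 8

8


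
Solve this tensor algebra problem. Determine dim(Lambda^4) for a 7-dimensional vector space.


The dimension of the space of p-forms on an n-dimensional space is C(n, p).
n = 7, p = 4
C(7, 4) = 7! / (4! * 3!) = 35

35


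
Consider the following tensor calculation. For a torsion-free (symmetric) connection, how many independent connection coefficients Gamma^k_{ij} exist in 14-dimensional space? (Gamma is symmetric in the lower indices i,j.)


Christoffel symbols Gamma^k_{ij} are symmetric in i,j, so there are d * d(d+1)/2 independent symbols.
d = 14
d(d+1)/2 = 14 * 15 / 2 = 105
Total = 14 * 105 = 1470

1470


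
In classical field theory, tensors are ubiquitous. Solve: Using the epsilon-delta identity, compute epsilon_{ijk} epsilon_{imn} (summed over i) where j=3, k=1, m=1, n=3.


Using the identity: epsilon_{ijk} epsilon_{imn} = delta_{jm} delta_{kn} - delta_{jn} delta_{km}.
delta_{31} = 0
delta_{13} = 0
delta_{33} = 1
delta_{11} = 1
Result = 0 * 0 - 1 * 1 = 0 - 1 = -1

-1


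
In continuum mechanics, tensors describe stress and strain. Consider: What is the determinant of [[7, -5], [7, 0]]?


For a 2x2 matrix [[a, b], [c, d]], det = a*d - b*c.
a = 7, b = -5, c = 7, d = 0
a*d = 7 * 0 = 0
b*c = -5 * 7 = -35
det = 0 - -35 = 35

35


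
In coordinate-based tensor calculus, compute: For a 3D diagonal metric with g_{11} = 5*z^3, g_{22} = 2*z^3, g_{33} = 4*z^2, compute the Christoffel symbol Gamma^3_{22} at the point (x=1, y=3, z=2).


For a diagonal metric, Gamma^k_{ij} = (1/2) g^{kk} (dg_{ik}/dx_j + dg_{jk}/dx_i - dg_{ij}/dx_k).
The metric is diagonal, so g_{ab} = 0 for a != b.
At the given point: g_{11} = 40, g_{22} = 16, g_{33} = 16
g^{33} = 1/16
dg_{23}/dx_2 = 0 (off-diagonal)
dg_{23}/dx_2 = 0 (off-diagonal)
dg_{22}/dx_3 = dg_{22}/dx_3 = 24
Numerator = 0 + 0 - 24 = -24
Gamma^3_{22} = -24 / (2 * 16) = -3/4

-3/4
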